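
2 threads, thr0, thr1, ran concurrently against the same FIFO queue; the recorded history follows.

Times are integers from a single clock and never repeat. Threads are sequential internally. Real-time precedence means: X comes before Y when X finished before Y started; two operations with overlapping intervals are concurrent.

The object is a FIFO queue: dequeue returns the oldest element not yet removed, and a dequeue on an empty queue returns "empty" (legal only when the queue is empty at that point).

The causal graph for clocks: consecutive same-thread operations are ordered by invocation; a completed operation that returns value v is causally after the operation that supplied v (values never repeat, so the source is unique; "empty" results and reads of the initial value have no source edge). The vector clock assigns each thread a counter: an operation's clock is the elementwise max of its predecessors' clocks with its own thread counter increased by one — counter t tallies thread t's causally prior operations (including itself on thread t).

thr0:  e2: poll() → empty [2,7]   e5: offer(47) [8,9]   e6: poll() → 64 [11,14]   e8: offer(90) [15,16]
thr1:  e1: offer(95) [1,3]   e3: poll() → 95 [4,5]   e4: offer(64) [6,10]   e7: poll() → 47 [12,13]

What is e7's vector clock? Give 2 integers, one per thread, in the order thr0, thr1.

root op e1, invoked 1: fresh clock plus thr1's own tick → (0, 1)
root op e2, invoked 2: fresh clock plus thr0's own tick → (1, 0)
invoked at 4, e3 merges VC(e1)=(0, 1) and bumps thr1's slot → (0, 2)
invoked at 8, e5 merges VC(e2)=(1, 0) and bumps thr0's slot → (2, 0)
invoked at 6, e4 merges VC(e3)=(0, 2) and bumps thr1's slot → (0, 3)
invoked at 12, e7 merges VC(e4)=(0, 3), VC(e5)=(2, 0) and bumps thr1's slot → (2, 4)
invoked at 11, e6 merges VC(e4)=(0, 3), VC(e5)=(2, 0) and bumps thr0's slot → (3, 3)
invoked at 15, e8 merges VC(e6)=(3, 3) and bumps thr0's slot → (4, 3)
target: VC(e7) = (2, 4)

(2, 4)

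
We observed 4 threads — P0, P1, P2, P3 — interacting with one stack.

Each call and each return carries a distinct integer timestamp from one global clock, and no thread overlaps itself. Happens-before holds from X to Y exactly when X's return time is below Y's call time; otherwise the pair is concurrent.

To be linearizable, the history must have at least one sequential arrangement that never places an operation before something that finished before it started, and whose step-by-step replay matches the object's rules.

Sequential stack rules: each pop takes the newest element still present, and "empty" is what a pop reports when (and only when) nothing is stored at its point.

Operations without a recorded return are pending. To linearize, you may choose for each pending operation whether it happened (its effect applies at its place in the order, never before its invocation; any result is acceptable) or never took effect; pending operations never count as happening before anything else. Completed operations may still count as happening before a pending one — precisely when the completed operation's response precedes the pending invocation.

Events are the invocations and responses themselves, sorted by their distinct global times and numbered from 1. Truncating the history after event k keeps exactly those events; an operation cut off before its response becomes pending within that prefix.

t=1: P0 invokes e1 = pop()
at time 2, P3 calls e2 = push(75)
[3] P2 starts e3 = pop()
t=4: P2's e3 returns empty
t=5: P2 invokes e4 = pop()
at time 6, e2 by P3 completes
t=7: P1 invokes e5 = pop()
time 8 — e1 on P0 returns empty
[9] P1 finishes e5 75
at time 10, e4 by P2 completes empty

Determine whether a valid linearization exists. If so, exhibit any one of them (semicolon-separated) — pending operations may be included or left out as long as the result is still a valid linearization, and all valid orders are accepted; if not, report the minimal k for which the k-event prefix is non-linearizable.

after step 1 (e1 pop() → empty): stack <>
after step 2 (e3 pop() → empty): stack <>
after step 3 (e2 push(75)): stack <75>
after step 4 (e5 pop() → 75): stack <>
after step 5 (e4 pop() → empty): stack <>

linearizable — witness: e1; e3; e2; e5; e4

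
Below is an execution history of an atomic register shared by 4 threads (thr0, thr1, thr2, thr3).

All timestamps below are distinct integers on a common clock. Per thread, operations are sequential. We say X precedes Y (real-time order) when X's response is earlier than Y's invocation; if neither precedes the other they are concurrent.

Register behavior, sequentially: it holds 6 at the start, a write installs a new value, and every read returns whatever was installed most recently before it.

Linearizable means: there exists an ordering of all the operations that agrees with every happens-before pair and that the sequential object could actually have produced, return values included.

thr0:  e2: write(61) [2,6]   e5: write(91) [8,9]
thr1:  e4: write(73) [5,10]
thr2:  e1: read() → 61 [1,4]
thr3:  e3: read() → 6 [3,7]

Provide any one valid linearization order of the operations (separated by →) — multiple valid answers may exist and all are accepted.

e3 → e2 → e1 → e4 → e5

step 1: e3 read() → 6 — value 6
step 2: e2 write(61) — value 61
step 3: e1 read() → 61 — value 61
step 4: e4 write(73) — value 73
step 5: e5 write(91) — value 91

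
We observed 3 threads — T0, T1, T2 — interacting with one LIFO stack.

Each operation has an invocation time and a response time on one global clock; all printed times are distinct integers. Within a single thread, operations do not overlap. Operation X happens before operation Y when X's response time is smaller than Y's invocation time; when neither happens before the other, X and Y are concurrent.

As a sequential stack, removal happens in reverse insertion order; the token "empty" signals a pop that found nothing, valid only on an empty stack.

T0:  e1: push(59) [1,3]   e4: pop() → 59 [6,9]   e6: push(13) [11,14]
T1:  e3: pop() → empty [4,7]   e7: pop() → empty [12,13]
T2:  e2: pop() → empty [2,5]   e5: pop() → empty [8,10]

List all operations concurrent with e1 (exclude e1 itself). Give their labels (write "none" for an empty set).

e2

e1 runs from 1 to 3; window-overlapping ops are concurrent
e2 [2,5]: concurrent
e3 [4,7]: after
e4 [6,9]: after
e5 [8,10]: after
e6 [11,14]: after
e7 [12,13]: after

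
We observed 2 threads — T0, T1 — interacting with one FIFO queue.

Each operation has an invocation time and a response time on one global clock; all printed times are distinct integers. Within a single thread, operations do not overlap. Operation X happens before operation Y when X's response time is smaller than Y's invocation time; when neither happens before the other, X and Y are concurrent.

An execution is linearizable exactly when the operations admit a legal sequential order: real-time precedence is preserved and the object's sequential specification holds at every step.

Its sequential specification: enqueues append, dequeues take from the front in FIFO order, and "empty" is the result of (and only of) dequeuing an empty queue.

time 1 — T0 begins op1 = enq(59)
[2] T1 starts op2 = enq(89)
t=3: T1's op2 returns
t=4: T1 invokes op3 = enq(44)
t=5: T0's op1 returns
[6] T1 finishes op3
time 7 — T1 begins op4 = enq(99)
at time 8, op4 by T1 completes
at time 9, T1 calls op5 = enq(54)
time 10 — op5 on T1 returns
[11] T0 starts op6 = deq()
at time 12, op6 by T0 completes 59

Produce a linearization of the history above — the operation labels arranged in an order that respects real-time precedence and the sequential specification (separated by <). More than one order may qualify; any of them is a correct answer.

step 1: op1 enq(59) — queue <59>
step 2: op2 enq(89) — queue <59,89>
step 3: op3 enq(44) — queue <59,89,44>
step 4: op4 enq(99) — queue <59,89,44,99>
step 5: op5 enq(54) — queue <59,89,44,99,54>
step 6: op6 deq() → 59 — queue <89,44,99,54>

op1 < op2 < op3 < op4 < op5 < op6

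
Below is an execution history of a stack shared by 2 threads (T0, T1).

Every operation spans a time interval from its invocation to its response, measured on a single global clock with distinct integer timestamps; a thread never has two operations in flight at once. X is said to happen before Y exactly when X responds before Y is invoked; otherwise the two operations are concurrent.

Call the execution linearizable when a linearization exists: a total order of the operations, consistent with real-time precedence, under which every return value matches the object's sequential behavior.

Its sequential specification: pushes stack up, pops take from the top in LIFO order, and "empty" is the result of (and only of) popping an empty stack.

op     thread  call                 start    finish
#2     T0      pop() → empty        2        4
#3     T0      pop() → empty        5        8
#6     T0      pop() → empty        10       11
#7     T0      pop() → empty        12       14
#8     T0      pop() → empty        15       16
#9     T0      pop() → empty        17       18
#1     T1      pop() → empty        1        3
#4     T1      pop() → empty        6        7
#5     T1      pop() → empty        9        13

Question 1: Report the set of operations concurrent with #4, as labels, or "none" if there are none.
concurrent with #4 ([6,7]): every op whose interval crosses 6..7
#1 [1,3]: before
#2 [2,4]: before
#3 [5,8]: concurrent
#5 [9,13]: after
#6 [10,11]: after
#7 [12,14]: after
#8 [15,16]: after
#9 [17,18]: after

#3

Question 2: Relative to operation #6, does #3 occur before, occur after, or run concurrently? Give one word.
#3 spans [5,8], #6 spans [10,11]
resp(#3)=8 < inv(#6)=10

before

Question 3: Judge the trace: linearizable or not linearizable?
a witness: #1, #2, #3, #4, #5, #6, #7, #8, #9
after step 1 (#1 pop() → empty): stack <>
after step 2 (#2 pop() → empty): stack <>
after step 3 (#3 pop() → empty): stack <>
after step 4 (#4 pop() → empty): stack <>
after step 5 (#5 pop() → empty): stack <>
after step 6 (#6 pop() → empty): stack <>
after step 7 (#7 pop() → empty): stack <>
after step 8 (#8 pop() → empty): stack <>
after step 9 (#9 pop() → empty): stack <>

linearizable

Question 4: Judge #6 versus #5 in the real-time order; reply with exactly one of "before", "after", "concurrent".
#6 spans [10,11], #5 spans [9,13]
the intervals overlap in both directions

concurrent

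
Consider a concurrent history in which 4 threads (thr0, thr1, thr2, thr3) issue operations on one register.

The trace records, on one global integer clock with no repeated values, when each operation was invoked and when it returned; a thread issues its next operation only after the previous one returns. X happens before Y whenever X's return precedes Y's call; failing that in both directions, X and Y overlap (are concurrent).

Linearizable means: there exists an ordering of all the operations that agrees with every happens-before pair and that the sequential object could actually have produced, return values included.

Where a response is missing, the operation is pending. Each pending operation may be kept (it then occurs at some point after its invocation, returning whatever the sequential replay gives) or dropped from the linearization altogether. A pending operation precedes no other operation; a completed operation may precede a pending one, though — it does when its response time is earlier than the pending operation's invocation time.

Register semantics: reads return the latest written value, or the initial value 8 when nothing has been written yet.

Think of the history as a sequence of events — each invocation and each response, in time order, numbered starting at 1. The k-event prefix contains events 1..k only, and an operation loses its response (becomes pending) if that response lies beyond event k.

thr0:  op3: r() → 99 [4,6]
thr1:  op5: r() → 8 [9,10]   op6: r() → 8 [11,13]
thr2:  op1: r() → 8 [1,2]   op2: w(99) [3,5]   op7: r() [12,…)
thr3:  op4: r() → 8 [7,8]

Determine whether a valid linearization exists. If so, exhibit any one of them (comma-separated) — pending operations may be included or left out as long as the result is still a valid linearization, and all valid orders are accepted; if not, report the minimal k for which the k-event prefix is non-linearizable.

prefix check: 1..7 passes, 1..8 fails once op4's time-8 response joins
real-time-consistent orders of the 4 completed operations: 2 — all fail the register replay
take op1, op2, op3, op4: step 4 already fails, because op4 r() → 8 cannot occur there
take op1, op3, op2, op4: step 2 already fails, because op3 r() → 99 cannot occur there

not linearizable — minimal violating prefix: 8 events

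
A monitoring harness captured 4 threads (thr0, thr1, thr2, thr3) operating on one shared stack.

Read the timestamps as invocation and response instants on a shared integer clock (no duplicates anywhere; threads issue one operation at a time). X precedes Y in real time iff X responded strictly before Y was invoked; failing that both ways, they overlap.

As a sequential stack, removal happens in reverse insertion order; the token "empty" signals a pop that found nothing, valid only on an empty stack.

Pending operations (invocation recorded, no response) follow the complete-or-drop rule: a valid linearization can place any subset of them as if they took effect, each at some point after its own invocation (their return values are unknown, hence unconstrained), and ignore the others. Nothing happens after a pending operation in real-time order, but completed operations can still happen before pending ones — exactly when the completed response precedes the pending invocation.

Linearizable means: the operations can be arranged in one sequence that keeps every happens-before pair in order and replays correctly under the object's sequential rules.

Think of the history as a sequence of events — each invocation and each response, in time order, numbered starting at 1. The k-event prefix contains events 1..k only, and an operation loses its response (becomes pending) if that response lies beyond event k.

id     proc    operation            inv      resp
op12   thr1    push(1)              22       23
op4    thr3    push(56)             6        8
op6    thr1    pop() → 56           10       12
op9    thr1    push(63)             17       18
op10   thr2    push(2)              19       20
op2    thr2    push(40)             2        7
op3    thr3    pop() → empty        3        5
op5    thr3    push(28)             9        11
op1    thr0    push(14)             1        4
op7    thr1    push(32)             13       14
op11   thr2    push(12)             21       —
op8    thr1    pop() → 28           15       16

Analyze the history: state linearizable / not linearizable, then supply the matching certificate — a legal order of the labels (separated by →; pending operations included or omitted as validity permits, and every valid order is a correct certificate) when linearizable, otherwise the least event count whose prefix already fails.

already the first 16 events (up to op8's response at time 16) admit no linearization; the first 15 still do
the 8 completed operations admit 16 real-time orders; each fails the stack replay
sample order op1, op2, op3, op4, op5, op6, op7, op8 stalls at step 3 — op3 pop() → empty has no legal effect
sample order op1, op2, op3, op4, op6, op5, op7, op8 stalls at step 3 — op3 pop() → empty has no legal effect

not linearizable — minimal violating prefix: 16 events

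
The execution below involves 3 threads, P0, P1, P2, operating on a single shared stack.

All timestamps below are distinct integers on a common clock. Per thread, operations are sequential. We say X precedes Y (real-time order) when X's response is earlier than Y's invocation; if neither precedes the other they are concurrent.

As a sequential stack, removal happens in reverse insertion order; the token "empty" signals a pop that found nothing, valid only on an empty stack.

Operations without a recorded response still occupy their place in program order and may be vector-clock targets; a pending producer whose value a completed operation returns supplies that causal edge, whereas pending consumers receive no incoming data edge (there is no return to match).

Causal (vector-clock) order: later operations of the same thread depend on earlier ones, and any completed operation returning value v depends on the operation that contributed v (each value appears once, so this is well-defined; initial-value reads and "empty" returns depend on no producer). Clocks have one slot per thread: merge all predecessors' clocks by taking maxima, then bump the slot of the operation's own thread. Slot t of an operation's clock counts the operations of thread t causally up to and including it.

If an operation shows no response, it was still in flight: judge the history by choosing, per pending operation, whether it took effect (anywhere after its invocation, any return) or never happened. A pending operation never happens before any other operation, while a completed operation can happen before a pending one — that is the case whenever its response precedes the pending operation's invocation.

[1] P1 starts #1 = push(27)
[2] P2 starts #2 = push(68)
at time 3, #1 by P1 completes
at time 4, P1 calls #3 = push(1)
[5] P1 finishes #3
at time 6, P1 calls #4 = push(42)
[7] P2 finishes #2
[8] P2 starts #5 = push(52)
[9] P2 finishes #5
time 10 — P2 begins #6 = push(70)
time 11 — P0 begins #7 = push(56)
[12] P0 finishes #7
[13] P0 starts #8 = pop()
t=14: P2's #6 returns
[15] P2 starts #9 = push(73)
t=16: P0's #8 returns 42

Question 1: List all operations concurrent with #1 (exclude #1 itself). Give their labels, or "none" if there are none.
#1 spans [1,3]: anything still running between times 1 and 3 counts as concurrent
#2 [2,7]: concurrent
#3 [4,5]: after
#4 [6,…): after
#5 [8,9]: after
#6 [10,14]: after
#7 [11,12]: after
#8 [13,16]: after
#9 [15,…): after

#2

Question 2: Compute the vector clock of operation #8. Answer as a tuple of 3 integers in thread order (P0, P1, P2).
invoked at 2, #2 has no predecessors; its own P2 bump gives (0, 0, 1)
invoked at 1, #1 has no predecessors; its own P1 bump gives (0, 1, 0)
invoked at 11, #7 has no predecessors; its own P0 bump gives (1, 0, 0)
VC(#5, invoked at 8): max of VC(#2)=(0, 0, 1), then +1 on thread P2 → (0, 0, 2)
VC(#3, invoked at 4): max of VC(#1)=(0, 1, 0), then +1 on thread P1 → (0, 2, 0)
VC(#6, invoked at 10): max of VC(#5)=(0, 0, 2), then +1 on thread P2 → (0, 0, 3)
VC(#4, invoked at 6): max of VC(#3)=(0, 2, 0), then +1 on thread P1 → (0, 3, 0)
VC(#9, invoked at 15): max of VC(#6)=(0, 0, 3), then +1 on thread P2 → (0, 0, 4)
VC(#8, invoked at 13): max of VC(#4)=(0, 3, 0), VC(#7)=(1, 0, 0), then +1 on thread P0 → (2, 3, 0)
target: VC(#8) = (2, 3, 0)

(2, 3, 0)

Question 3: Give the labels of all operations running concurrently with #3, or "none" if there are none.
#3 spans [4,5]; an op avoiding the whole window 4..5 is ordered, any other is concurrent
#1 [1,3]: before
#2 [2,7]: concurrent
#4 [6,…): after
#5 [8,9]: after
#6 [10,14]: after
#7 [11,12]: after
#8 [13,16]: after
#9 [15,…): after

#2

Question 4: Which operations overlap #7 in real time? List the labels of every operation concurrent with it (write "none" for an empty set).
overlap test against #7 [11,12]: concurrent iff the interval meets 11..12
#1 [1,3]: before
#2 [2,7]: before
#3 [4,5]: before
#4 [6,…): concurrent
#5 [8,9]: before
#6 [10,14]: concurrent
#8 [13,16]: after
#9 [15,…): after

#4, #6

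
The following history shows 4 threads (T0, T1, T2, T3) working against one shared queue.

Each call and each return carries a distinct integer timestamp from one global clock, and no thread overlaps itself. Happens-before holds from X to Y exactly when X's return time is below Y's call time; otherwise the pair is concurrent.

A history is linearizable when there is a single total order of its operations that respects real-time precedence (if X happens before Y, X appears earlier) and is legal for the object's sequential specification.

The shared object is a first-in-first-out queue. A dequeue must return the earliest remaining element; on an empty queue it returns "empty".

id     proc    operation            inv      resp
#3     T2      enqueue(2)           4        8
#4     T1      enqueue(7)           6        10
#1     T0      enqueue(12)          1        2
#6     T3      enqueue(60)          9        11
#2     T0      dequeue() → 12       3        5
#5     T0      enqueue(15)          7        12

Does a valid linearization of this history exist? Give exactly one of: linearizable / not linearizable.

linearizable

a witness: #1, #2, #3, #4, #5, #6
after step 1 (#1 enqueue(12)): queue <12>
after step 2 (#2 dequeue() → 12): queue <>
after step 3 (#3 enqueue(2)): queue <2>
after step 4 (#4 enqueue(7)): queue <2,7>
after step 5 (#5 enqueue(15)): queue <2,7,15>
after step 6 (#6 enqueue(60)): queue <2,7,15,60>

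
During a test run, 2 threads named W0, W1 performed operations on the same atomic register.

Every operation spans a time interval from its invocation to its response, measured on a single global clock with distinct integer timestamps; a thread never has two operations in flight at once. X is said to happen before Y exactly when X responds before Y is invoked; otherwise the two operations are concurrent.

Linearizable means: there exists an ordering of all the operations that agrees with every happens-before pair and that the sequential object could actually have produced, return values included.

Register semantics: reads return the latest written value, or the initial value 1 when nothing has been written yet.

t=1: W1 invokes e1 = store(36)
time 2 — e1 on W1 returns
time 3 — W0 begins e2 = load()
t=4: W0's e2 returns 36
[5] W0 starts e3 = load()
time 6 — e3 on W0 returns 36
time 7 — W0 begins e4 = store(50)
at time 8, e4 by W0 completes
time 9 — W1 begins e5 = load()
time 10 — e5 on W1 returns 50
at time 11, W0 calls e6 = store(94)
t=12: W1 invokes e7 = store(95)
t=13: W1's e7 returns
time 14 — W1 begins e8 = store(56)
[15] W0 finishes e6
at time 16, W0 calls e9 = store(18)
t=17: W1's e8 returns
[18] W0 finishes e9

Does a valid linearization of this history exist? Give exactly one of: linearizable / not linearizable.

linearizable

witness order: e1, e2, e3, e4, e5, e6, e7, e8, e9
1. e1 store(36), leaving value 36
2. e2 load() → 36, leaving value 36
3. e3 load() → 36, leaving value 36
4. e4 store(50), leaving value 50
5. e5 load() → 50, leaving value 50
6. e6 store(94), leaving value 94
7. e7 store(95), leaving value 95
8. e8 store(56), leaving value 56
9. e9 store(18), leaving value 18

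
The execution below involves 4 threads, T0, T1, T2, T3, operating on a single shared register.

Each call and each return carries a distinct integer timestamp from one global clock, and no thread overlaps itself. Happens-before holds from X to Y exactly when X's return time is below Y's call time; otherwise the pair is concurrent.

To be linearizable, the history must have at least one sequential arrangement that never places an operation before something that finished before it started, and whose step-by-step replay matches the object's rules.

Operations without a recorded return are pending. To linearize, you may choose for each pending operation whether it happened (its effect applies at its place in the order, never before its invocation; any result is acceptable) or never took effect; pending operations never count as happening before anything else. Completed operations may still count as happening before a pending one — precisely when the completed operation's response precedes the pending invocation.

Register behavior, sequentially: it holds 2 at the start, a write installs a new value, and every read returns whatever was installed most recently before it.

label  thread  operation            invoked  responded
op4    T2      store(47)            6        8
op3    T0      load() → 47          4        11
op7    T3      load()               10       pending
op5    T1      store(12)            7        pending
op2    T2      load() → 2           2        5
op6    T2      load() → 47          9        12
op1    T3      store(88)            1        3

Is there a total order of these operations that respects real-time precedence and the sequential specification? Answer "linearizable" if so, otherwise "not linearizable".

witness order: op2, op1, op4, op3, op6
after step 1 (op2 load() → 2): value 2
after step 2 (op1 store(88)): value 88
after step 3 (op4 store(47)): value 47
after step 4 (op3 load() → 47): value 47
after step 5 (op6 load() → 47): value 47

linearizable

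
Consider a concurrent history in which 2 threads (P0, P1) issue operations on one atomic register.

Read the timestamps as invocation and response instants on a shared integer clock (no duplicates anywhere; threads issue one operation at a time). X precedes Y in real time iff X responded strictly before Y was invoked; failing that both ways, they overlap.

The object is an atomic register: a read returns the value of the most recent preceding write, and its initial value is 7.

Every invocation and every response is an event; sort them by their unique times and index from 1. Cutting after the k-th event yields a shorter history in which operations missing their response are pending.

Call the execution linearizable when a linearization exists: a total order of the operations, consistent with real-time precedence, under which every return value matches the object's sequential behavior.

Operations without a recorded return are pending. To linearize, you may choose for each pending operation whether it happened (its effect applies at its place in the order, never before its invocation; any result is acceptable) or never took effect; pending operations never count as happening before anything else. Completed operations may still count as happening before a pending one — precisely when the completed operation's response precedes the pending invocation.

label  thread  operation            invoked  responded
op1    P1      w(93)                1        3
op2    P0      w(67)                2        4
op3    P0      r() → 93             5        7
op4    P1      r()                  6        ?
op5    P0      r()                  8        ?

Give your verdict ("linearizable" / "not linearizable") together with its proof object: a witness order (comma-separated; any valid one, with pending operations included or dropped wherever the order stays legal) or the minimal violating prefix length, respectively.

linearizable — witness: op2, op1, op3

step 1: op2 w(67) — value 67
step 2: op1 w(93) — value 93
step 3: op3 r() → 93 — value 93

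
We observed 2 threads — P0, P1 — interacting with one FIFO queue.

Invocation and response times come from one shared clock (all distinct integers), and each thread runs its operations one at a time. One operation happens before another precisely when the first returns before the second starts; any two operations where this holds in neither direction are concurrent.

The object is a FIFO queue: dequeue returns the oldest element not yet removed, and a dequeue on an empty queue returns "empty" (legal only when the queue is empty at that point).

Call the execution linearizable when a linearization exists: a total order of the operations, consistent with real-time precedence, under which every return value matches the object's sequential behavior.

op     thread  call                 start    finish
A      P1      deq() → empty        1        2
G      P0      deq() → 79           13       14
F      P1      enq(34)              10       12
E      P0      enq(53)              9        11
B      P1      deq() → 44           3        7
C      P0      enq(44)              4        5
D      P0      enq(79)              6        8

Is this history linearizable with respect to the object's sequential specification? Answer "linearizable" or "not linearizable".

linearizable

witness order: A, C, B, D, E, F, G
after step 1 (A deq() → empty): queue <>
after step 2 (C enq(44)): queue <44>
after step 3 (B deq() → 44): queue <>
after step 4 (D enq(79)): queue <79>
after step 5 (E enq(53)): queue <79,53>
after step 6 (F enq(34)): queue <79,53,34>
after step 7 (G deq() → 79): queue <53,34>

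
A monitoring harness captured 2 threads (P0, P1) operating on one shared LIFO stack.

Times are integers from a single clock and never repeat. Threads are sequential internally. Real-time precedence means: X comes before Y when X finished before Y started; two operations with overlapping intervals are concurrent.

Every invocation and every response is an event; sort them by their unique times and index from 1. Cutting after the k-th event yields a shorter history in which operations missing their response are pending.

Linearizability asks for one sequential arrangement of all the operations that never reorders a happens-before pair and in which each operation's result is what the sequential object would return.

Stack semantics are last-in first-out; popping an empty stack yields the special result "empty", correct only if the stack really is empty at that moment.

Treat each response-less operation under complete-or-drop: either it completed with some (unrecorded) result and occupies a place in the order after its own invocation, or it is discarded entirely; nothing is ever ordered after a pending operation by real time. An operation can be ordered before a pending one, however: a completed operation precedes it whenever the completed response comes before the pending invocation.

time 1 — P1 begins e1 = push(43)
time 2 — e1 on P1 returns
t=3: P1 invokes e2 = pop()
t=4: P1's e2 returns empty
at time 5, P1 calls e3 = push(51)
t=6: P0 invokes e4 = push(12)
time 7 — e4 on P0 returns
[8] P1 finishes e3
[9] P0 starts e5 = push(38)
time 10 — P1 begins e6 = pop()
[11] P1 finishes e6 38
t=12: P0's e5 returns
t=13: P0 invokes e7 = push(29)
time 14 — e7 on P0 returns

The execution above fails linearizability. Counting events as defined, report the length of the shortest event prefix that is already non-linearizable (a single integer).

events 1..3 are still linearizable — one witness is e1:
1. e1 push(43), leaving stack <43>
adding event 4 (e2 responds at 4) leaves no legal real-time order
one such order, e1, e2, breaks at step 2 where e2 pop() → empty is illegal

4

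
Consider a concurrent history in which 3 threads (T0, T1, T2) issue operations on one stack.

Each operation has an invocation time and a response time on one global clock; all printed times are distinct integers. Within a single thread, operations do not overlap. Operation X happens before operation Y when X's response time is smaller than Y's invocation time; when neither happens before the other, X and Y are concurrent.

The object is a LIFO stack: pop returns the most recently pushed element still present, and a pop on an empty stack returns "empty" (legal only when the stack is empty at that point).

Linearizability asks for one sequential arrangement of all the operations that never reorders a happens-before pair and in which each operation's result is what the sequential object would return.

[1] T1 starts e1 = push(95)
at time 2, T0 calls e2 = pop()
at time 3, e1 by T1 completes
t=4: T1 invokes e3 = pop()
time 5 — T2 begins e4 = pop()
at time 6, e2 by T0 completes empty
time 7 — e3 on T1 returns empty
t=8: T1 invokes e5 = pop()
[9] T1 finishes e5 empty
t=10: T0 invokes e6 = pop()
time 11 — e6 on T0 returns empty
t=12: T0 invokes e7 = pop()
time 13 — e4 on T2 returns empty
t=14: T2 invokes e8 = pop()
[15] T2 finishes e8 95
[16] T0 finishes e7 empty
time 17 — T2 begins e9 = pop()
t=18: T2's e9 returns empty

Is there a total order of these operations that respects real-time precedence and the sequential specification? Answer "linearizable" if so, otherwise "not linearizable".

not linearizable

the violation lands at event 13, e4's response at time 13: events 1..12 linearize, events 1..13 do not
no legal order exists: 14 real-time-consistent candidates over 6 completed stack operations, all rejected
no escape via the 1 pending operation (e7): every completion choice fails
take e1, e2, e3, e4, e5, e6 (pending dropped): step 2 already fails, because e2 pop() → empty cannot occur there
take e1, e2, e3, e5, e4, e6 (pending dropped): step 2 already fails, because e2 pop() → empty cannot occur there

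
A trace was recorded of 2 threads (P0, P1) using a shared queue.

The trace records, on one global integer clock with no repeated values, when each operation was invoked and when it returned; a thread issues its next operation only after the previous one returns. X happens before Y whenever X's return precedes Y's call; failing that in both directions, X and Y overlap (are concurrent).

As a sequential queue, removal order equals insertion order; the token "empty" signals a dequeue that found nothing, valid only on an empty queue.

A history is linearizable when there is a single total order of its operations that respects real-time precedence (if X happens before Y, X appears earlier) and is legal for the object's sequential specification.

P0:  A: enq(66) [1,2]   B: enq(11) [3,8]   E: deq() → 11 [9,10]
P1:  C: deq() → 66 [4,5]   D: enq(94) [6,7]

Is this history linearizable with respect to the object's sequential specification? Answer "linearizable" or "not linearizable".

witness order: A, B, C, D, E
1. A enq(66), leaving queue <66>
2. B enq(11), leaving queue <66,11>
3. C deq() → 66, leaving queue <11>
4. D enq(94), leaving queue <11,94>
5. E deq() → 11, leaving queue <94>

linearizable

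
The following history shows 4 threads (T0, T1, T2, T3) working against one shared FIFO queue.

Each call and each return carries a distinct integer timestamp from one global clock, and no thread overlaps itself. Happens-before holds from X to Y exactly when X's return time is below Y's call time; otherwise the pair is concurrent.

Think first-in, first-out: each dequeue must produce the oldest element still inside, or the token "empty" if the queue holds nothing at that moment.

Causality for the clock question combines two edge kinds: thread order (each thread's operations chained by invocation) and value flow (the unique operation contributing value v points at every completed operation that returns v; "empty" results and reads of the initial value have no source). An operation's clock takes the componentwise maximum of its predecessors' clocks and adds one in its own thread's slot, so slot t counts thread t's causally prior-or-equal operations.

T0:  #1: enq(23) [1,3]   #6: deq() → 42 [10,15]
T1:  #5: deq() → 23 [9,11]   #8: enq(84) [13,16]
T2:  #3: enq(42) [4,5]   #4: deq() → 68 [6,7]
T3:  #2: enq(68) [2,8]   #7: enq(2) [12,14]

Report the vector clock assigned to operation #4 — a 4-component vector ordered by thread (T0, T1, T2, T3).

no predecessors for #2 (invoked 2): T3 increments from zero → (0, 0, 0, 1)
no predecessors for #3 (invoked 4): T2 increments from zero → (0, 0, 1, 0)
no predecessors for #1 (invoked 1): T0 increments from zero → (1, 0, 0, 0)
from VC(#2)=(0, 0, 0, 1), #7 (invoked 12) maxes components and bumps T3 → (0, 0, 0, 2)
from VC(#1)=(1, 0, 0, 0), #5 (invoked 9) maxes components and bumps T1 → (1, 1, 0, 0)
from VC(#2)=(0, 0, 0, 1), VC(#3)=(0, 0, 1, 0), #4 (invoked 6) maxes components and bumps T2 → (0, 0, 2, 1)
from VC(#5)=(1, 1, 0, 0), #8 (invoked 13) maxes components and bumps T1 → (1, 2, 0, 0)
from VC(#1)=(1, 0, 0, 0), VC(#3)=(0, 0, 1, 0), #6 (invoked 10) maxes components and bumps T0 → (2, 0, 1, 0)
target: VC(#4) = (0, 0, 2, 1)

(0, 0, 2, 1)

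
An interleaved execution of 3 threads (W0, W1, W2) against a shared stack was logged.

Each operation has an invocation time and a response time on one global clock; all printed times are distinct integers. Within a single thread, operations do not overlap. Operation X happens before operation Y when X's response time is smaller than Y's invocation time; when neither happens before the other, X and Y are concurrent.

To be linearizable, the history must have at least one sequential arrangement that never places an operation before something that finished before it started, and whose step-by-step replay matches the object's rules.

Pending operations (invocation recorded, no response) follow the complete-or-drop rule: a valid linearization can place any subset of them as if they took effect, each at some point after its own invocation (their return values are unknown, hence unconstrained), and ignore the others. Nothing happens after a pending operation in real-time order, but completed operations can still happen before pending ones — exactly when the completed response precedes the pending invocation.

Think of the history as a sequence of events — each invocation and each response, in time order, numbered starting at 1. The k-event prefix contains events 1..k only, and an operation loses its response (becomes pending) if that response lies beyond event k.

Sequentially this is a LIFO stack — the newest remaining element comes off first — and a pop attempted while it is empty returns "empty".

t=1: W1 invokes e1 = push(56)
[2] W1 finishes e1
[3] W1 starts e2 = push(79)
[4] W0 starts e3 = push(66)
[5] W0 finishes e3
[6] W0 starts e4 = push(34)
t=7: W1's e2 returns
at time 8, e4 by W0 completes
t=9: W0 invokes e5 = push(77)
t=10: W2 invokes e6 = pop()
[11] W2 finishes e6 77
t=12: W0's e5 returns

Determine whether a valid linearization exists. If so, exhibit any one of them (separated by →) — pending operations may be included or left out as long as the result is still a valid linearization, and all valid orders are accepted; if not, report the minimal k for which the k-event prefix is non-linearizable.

linearizable — witness: e1 → e2 → e3 → e4 → e5 → e6

step 1: e1 push(56) — stack <56>
step 2: e2 push(79) — stack <56,79>
step 3: e3 push(66) — stack <56,79,66>
step 4: e4 push(34) — stack <56,79,66,34>
step 5: e5 push(77) — stack <56,79,66,34,77>
step 6: e6 pop() → 77 — stack <56,79,66,34>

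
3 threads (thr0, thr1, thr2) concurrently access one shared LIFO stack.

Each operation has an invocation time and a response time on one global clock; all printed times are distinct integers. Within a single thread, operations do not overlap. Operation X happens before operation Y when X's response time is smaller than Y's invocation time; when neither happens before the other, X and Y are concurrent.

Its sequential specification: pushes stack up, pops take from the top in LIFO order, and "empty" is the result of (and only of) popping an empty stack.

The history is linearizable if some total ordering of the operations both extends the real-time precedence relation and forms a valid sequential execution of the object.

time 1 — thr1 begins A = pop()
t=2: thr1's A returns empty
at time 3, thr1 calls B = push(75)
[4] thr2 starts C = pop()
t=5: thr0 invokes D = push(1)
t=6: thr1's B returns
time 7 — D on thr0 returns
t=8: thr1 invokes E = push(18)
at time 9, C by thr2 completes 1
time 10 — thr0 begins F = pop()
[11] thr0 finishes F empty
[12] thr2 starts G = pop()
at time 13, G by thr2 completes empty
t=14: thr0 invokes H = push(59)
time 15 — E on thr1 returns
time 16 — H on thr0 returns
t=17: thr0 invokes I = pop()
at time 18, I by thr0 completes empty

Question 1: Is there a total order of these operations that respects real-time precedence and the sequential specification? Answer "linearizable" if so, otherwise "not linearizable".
prefix check: 1..10 passes, 1..11 fails once F's time-11 response joins
5 completed operations, 6 real-time-consistent orders — every LIFO stack replay fails
completion choices over the 1 pending operation (E) were checked; none helps
one such order, A, B, C, D, F (pending dropped), breaks at step 3 where C pop() → 1 is illegal
one such order, A, B, D, C, F (pending dropped), breaks at step 5 where F pop() → empty is illegal

not linearizable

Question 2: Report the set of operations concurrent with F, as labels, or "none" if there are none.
F runs from 10 to 11; window-overlapping ops are concurrent
A [1,2]: before
B [3,6]: before
C [4,9]: before
D [5,7]: before
E [8,15]: concurrent
G [12,13]: after
H [14,16]: after
I [17,18]: after

E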